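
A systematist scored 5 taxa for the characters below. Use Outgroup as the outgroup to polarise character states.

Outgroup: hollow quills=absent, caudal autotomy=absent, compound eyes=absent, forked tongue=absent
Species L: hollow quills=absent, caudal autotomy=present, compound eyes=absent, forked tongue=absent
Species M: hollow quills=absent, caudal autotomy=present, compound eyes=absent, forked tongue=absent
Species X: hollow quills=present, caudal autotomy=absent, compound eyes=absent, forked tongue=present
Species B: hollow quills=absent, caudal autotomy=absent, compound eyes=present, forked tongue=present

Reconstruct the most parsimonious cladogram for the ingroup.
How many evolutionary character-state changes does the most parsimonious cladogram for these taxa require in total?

The outgroup has state 'absent' for every character, so 'present' is the derived state throughout.
hollow quills: derived state 'present' in Species X only — an autapomorphy, so it tells us nothing about relationships among taxa.
caudal autotomy: derived state 'present' in Species L and Species M only — synapomorphy for {Species L, Species M}.
compound eyes (derived state 'present') is unique to Species B (autapomorphy; uninformative for grouping).
forked tongue: derived state 'present' in Species B and Species X only — synapomorphy for {Species B, Species X}.
Most parsimonious ingroup topology: ((Species L,Species M),(Species X,Species B)).
Changes per character on this tree: hollow quills: 1; caudal autotomy: 1; compound eyes: 1; forked tongue: 1.
Total = 4.

4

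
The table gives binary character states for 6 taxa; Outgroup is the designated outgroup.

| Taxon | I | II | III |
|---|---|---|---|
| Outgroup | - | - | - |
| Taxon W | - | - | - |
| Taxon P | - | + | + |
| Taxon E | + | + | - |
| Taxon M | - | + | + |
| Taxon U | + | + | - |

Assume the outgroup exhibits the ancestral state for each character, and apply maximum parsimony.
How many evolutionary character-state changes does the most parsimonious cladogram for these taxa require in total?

The outgroup has state '-' for every character, so '+' is the derived state throughout.
I: derived state '+' in Taxon E and Taxon U only — synapomorphy for {Taxon E, Taxon U}.
II: derived state '+' in Taxon E, Taxon M, Taxon P, and Taxon U only — synapomorphy for {Taxon E, Taxon M, Taxon P, Taxon U}.
Only Taxon M and Taxon P show the derived state '+' for III, supporting them as a clade.
Most parsimonious ingroup topology: (Taxon W,((Taxon P,Taxon M),(Taxon E,Taxon U))).
Changes per character on this tree: I: 1; II: 1; III: 1.
Total = 3.

3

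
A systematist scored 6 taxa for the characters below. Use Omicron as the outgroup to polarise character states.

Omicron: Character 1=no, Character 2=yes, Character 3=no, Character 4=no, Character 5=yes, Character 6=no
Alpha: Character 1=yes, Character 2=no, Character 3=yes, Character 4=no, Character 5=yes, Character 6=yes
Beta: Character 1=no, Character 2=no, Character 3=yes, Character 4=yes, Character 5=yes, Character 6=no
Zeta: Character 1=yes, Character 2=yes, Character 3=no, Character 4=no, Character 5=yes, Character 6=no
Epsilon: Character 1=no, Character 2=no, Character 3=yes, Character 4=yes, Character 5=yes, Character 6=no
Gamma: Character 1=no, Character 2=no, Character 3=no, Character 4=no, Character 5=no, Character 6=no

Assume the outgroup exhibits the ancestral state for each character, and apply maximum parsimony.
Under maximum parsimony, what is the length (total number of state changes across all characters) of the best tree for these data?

Character polarity is set by the outgroup: the derived state is whichever differs from the outgroup's state, so for Character 2, Character 5 the derived state is 'no', and for the remaining characters it is 'yes'.
Character 1 (state 'yes') occurs in Alpha and Zeta but conflicts with the nesting implied by the other characters — most parsimoniously interpreted as homoplasy.
Character 2: derived state 'no' in Alpha, Beta, Epsilon, and Gamma only — synapomorphy for {Alpha, Beta, Epsilon, Gamma}.
Character 3: derived state 'yes' in Alpha, Beta, and Epsilon only — synapomorphy for {Alpha, Beta, Epsilon}.
Character 4: derived state 'yes' in Beta and Epsilon only — synapomorphy for {Beta, Epsilon}.
Character 5: derived state 'no' in Gamma only — an autapomorphy, so it tells us nothing about relationships among taxa.
Character 6: derived state 'yes' in Alpha only — an autapomorphy, so it tells us nothing about relationships among taxa.
Most parsimonious ingroup topology: (((Alpha,(Beta,Epsilon)),Gamma),Zeta).
Changes per character on this tree: Character 1: 2; Character 2: 1; Character 3: 1; Character 4: 1; Character 5: 1; Character 6: 1.
Total = 7.

7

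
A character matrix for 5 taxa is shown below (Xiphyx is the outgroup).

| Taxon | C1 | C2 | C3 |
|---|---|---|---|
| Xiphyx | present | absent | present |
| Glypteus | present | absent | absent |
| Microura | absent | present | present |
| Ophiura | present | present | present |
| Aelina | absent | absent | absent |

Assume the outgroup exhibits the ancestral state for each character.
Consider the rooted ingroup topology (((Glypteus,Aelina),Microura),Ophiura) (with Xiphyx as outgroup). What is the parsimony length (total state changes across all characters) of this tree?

Map each character onto (((Glypteus,Aelina),Microura),Ophiura) (rooted by Xiphyx) and count the minimum state changes it requires (Fitch parsimony):
C1: 2; C2: 2; C3: 1.
Total tree length = 5.

5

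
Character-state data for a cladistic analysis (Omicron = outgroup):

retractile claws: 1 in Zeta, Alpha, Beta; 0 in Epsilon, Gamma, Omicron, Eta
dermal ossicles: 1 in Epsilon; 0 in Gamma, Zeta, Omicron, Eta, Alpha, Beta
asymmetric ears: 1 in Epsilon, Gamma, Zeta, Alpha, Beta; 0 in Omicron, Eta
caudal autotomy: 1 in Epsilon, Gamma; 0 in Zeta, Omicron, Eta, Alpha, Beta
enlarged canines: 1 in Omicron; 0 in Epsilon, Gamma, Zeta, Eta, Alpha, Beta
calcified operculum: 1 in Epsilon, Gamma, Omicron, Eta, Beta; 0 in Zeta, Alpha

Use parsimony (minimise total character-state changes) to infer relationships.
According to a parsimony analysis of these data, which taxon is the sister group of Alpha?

Zeta

Character polarity is set by the outgroup: the derived state is whichever differs from the outgroup's state, so for enlarged canines, calcified operculum the derived state is '0', and for the remaining characters it is '1'.
retractile claws (derived state '1') is shared by Alpha, Beta, and Zeta — a synapomorphy uniting that clade.
dermal ossicles: derived state '1' in Epsilon only — an autapomorphy, so it tells us nothing about relationships among taxa.
asymmetric ears (derived state '1') is shared by Alpha, Beta, Epsilon, Gamma, and Zeta — a synapomorphy uniting that clade.
caudal autotomy: derived state '1' in Epsilon and Gamma only — synapomorphy for {Epsilon, Gamma}.
enlarged canines (derived state '0') is shared by all ingroup taxa — unites the whole ingroup.
calcified operculum: derived state '0' in Alpha and Zeta only — synapomorphy for {Alpha, Zeta}.
Most parsimonious ingroup topology: ((((Alpha,Zeta),Beta),(Epsilon,Gamma)),Eta).
Alpha and Zeta form a cherry on this tree, so they are sister taxa.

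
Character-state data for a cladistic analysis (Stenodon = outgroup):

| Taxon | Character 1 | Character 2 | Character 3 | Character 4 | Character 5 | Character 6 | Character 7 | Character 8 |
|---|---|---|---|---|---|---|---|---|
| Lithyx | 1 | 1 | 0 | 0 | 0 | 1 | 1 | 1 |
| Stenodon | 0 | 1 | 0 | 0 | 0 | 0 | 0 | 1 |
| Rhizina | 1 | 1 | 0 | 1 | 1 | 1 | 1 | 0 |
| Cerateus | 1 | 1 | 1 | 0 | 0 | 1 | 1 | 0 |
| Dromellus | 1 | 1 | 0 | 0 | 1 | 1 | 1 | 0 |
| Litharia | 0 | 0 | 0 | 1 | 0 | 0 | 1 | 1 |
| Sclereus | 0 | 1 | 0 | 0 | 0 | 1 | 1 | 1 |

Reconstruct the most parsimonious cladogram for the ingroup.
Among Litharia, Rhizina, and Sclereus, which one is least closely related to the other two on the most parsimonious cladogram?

Character polarity is set by the outgroup: the derived state is whichever differs from the outgroup's state, so for Character 2, Character 8 the derived state is '0', and for the remaining characters it is '1'.
Character 1: derived state '1' in Cerateus, Dromellus, Lithyx, and Rhizina only — synapomorphy for {Cerateus, Dromellus, Lithyx, Rhizina}.
Character 2 (derived state '0') is unique to Litharia (autapomorphy; uninformative for grouping).
Character 3: derived state '1' in Cerateus only — an autapomorphy, so it tells us nothing about relationships among taxa.
Character 4 groups Litharia and Rhizina, which is incompatible with the clades supported by the remaining characters; treating it as convergent (homoplasy) costs fewer steps than any alternative tree.
Character 5 (derived state '1') is shared by Dromellus and Rhizina — a synapomorphy uniting that clade.
Only Cerateus, Dromellus, Lithyx, Rhizina, and Sclereus show the derived state '1' for Character 6, supporting them as a clade.
Character 7 (derived state '1') is shared by all ingroup taxa — unites the whole ingroup.
Character 8 (derived state '0') is shared by Cerateus, Dromellus, and Rhizina — a synapomorphy uniting that clade.
Most parsimonious ingroup topology: ((((Cerateus,(Rhizina,Dromellus)),Lithyx),Sclereus),Litharia).
Rhizina and Sclereus share a more recent common ancestor with each other than either does with Litharia, so Litharia is the least closely related of the three.

Litharia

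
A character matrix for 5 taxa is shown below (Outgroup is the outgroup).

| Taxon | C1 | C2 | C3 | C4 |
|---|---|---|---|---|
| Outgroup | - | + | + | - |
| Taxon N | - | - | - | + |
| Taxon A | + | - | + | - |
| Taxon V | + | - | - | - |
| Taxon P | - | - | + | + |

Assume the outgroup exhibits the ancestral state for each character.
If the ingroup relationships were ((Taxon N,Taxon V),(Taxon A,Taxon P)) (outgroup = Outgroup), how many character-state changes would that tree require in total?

6

Map each character onto ((Taxon N,Taxon V),(Taxon A,Taxon P)) (rooted by Outgroup) and count the minimum state changes it requires (Fitch parsimony):
C1: 2; C2: 1; C3: 1; C4: 2.
Total tree length = 6.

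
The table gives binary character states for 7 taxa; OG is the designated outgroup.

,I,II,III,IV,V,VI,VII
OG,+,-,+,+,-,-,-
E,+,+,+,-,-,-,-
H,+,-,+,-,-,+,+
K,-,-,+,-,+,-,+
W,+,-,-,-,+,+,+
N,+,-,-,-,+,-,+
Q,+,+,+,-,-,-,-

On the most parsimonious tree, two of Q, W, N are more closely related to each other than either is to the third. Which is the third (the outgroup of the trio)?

Q

Character polarity is set by the outgroup: the derived state is whichever differs from the outgroup's state, so for I, III, IV the derived state is '-', and for the remaining characters it is '+'.
I (derived state '-') is unique to K (autapomorphy; uninformative for grouping).
Only E and Q show the derived state '+' for II, supporting them as a clade.
III: derived state '-' in N and W only — synapomorphy for {N, W}.
All ingroup taxa share the derived state '-' for IV; it defines the ingroup but does not resolve relationships within it.
V (derived state '+') is shared by K, N, and W — a synapomorphy uniting that clade.
VI groups H and W, which is incompatible with the clades supported by the remaining characters; treating it as convergent (homoplasy) costs fewer steps than any alternative tree.
VII (derived state '+') is shared by H, K, N, and W — a synapomorphy uniting that clade.
Most parsimonious ingroup topology: ((E,Q),(H,(K,(W,N)))).
N and W share a more recent common ancestor with each other than either does with Q, so Q is the least closely related of the three.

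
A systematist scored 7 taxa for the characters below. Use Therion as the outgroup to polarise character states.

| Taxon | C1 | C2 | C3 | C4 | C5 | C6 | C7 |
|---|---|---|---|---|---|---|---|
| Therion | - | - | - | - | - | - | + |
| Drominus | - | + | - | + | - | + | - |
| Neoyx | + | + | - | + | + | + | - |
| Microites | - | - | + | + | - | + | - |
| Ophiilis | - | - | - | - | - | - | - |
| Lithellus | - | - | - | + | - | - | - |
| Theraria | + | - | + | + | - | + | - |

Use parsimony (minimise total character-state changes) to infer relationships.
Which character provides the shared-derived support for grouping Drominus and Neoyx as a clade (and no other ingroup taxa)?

Character polarity is set by the outgroup: the derived state is whichever differs from the outgroup's state, so for C7 the derived state is '-', and for the remaining characters it is '+'.
C1 (state '+') occurs in Neoyx and Theraria but conflicts with the nesting implied by the other characters — most parsimoniously interpreted as homoplasy.
C2: derived state '+' in Drominus and Neoyx only — synapomorphy for {Drominus, Neoyx}.
C3: derived state '+' in Microites and Theraria only — synapomorphy for {Microites, Theraria}.
C4: derived state '+' in Drominus, Lithellus, Microites, Neoyx, and Theraria only — synapomorphy for {Drominus, Lithellus, Microites, Neoyx, Theraria}.
C5: derived state '+' in Neoyx only — an autapomorphy, so it tells us nothing about relationships among taxa.
C6 (derived state '+') is shared by Drominus, Microites, Neoyx, and Theraria — a synapomorphy uniting that clade.
All ingroup taxa share the derived state '-' for C7; it defines the ingroup but does not resolve relationships within it.
Most parsimonious ingroup topology: ((((Drominus,Neoyx),(Microites,Theraria)),Lithellus),Ophiilis).
The clade {Drominus, Neoyx} is supported by C2: its derived state '+' occurs in exactly those taxa and in no other taxon (including the outgroup).

C2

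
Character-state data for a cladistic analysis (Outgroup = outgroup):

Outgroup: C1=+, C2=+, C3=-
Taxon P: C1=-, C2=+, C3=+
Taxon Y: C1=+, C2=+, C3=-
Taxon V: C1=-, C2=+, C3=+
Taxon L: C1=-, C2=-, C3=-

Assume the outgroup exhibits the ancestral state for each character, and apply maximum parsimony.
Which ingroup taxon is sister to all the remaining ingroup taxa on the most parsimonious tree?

Taxon Y

Character polarity is set by the outgroup: the derived state is whichever differs from the outgroup's state, so for C1, C2 the derived state is '-', and for the remaining characters it is '+'.
Only Taxon L, Taxon P, and Taxon V show the derived state '-' for C1, supporting them as a clade.
C2: derived state '-' in Taxon L only — an autapomorphy, so it tells us nothing about relationships among taxa.
C3: derived state '+' in Taxon P and Taxon V only — synapomorphy for {Taxon P, Taxon V}.
Most parsimonious ingroup topology: (((Taxon P,Taxon V),Taxon L),Taxon Y).
Taxon Y is sister to the clade containing all other ingroup taxa, so it is the earliest-diverging (most basal) ingroup lineage.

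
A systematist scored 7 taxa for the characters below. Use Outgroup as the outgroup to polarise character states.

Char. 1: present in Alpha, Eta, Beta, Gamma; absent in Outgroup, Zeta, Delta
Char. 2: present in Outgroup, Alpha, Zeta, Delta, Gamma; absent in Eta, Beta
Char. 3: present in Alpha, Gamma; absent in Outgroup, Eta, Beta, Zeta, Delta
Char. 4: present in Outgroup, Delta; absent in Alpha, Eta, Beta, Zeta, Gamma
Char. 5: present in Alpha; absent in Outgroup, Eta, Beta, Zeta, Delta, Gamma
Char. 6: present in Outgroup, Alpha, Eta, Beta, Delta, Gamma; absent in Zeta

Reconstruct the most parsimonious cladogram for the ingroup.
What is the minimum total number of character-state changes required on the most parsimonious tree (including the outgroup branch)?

Character polarity is set by the outgroup: the derived state is whichever differs from the outgroup's state, so for Char. 2, Char. 4, Char. 6 the derived state is 'absent', and for the remaining characters it is 'present'.
Only Alpha, Beta, Eta, and Gamma show the derived state 'present' for Char. 1, supporting them as a clade.
Char. 2 (derived state 'absent') is shared by Beta and Eta — a synapomorphy uniting that clade.
Char. 3 (derived state 'present') is shared by Alpha and Gamma — a synapomorphy uniting that clade.
Char. 4 (derived state 'absent') is shared by Alpha, Beta, Eta, Gamma, and Zeta — a synapomorphy uniting that clade.
Char. 5: derived state 'present' in Alpha only — an autapomorphy, so it tells us nothing about relationships among taxa.
Char. 6 (derived state 'absent') is unique to Zeta (autapomorphy; uninformative for grouping).
Most parsimonious ingroup topology: ((((Alpha,Gamma),(Eta,Beta)),Zeta),Delta).
Changes per character on this tree: Char. 1: 1; Char. 2: 1; Char. 3: 1; Char. 4: 1; Char. 5: 1; Char. 6: 1.
Total = 6.

6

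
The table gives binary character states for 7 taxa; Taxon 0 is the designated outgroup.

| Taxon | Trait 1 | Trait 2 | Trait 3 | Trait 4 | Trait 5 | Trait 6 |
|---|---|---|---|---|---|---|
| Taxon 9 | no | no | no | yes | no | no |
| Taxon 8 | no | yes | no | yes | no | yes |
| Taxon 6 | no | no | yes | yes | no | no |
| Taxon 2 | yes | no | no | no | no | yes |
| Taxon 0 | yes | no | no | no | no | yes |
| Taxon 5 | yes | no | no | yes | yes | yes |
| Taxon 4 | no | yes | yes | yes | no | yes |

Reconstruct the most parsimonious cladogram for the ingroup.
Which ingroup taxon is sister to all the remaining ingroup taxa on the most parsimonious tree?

Character polarity is set by the outgroup: the derived state is whichever differs from the outgroup's state, so for Trait 1, Trait 6 the derived state is 'no', and for the remaining characters it is 'yes'.
Trait 1 (derived state 'no') is shared by Taxon 4, Taxon 6, Taxon 8, and Taxon 9 — a synapomorphy uniting that clade.
Only Taxon 4 and Taxon 8 show the derived state 'yes' for Trait 2, supporting them as a clade.
Trait 3 groups Taxon 4 and Taxon 6, which is incompatible with the clades supported by the remaining characters; treating it as convergent (homoplasy) costs fewer steps than any alternative tree.
Trait 4 (derived state 'yes') is shared by Taxon 4, Taxon 5, Taxon 6, Taxon 8, and Taxon 9 — a synapomorphy uniting that clade.
Trait 5 (derived state 'yes') is unique to Taxon 5 (autapomorphy; uninformative for grouping).
Trait 6 (derived state 'no') is shared by Taxon 6 and Taxon 9 — a synapomorphy uniting that clade.
Most parsimonious ingroup topology: ((Taxon 5,((Taxon 9,Taxon 6),(Taxon 8,Taxon 4))),Taxon 2).
Taxon 2 is sister to the clade containing all other ingroup taxa, so it is the earliest-diverging (most basal) ingroup lineage.

Taxon 2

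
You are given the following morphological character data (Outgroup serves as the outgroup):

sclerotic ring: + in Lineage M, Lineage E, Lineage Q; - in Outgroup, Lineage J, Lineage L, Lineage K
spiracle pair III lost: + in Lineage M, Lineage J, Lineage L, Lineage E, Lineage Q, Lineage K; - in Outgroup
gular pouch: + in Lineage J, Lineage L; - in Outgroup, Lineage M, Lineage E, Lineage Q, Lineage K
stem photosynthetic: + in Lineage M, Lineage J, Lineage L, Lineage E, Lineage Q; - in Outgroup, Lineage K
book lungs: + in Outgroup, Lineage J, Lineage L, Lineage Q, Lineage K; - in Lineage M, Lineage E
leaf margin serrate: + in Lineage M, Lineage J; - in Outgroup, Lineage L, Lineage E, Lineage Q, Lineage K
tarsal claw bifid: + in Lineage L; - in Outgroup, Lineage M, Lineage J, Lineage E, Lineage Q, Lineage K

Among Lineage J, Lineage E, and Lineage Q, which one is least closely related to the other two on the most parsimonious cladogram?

Character polarity is set by the outgroup: the derived state is whichever differs from the outgroup's state, so for book lungs the derived state is '-', and for the remaining characters it is '+'.
sclerotic ring (derived state '+') is shared by Lineage E, Lineage M, and Lineage Q — a synapomorphy uniting that clade.
spiracle pair III lost (derived state '+') is shared by all ingroup taxa — unites the whole ingroup.
gular pouch: derived state '+' in Lineage J and Lineage L only — synapomorphy for {Lineage J, Lineage L}.
stem photosynthetic (derived state '+') is shared by Lineage E, Lineage J, Lineage L, Lineage M, and Lineage Q — a synapomorphy uniting that clade.
book lungs: derived state '-' in Lineage E and Lineage M only — synapomorphy for {Lineage E, Lineage M}.
leaf margin serrate (state '+') occurs in Lineage J and Lineage M but conflicts with the nesting implied by the other characters — most parsimoniously interpreted as homoplasy.
tarsal claw bifid (derived state '+') is unique to Lineage L (autapomorphy; uninformative for grouping).
Most parsimonious ingroup topology: ((((Lineage M,Lineage E),Lineage Q),(Lineage J,Lineage L)),Lineage K).
Lineage E and Lineage Q share a more recent common ancestor with each other than either does with Lineage J, so Lineage J is the least closely related of the three.

Lineage J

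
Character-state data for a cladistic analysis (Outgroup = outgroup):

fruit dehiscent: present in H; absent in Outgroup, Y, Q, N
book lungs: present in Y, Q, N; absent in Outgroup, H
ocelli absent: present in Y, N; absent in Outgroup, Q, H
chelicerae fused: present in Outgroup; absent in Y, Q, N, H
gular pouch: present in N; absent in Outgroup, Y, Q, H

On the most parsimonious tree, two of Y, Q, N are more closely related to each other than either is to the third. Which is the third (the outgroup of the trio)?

Q

Character polarity is set by the outgroup: the derived state is whichever differs from the outgroup's state, so for chelicerae fused the derived state is 'absent', and for the remaining characters it is 'present'.
fruit dehiscent: derived state 'present' in H only — an autapomorphy, so it tells us nothing about relationships among taxa.
book lungs (derived state 'present') is shared by N, Q, and Y — a synapomorphy uniting that clade.
Only N and Y show the derived state 'present' for ocelli absent, supporting them as a clade.
chelicerae fused (derived state 'absent') is shared by all ingroup taxa — unites the whole ingroup.
gular pouch: derived state 'present' in N only — an autapomorphy, so it tells us nothing about relationships among taxa.
Most parsimonious ingroup topology: (((Y,N),Q),H).
Y and N share a more recent common ancestor with each other than either does with Q, so Q is the least closely related of the three.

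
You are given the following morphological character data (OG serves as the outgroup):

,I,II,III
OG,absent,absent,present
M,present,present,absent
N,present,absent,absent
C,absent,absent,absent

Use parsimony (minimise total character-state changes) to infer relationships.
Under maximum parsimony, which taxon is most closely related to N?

M

Character polarity is set by the outgroup: the derived state is whichever differs from the outgroup's state, so for III the derived state is 'absent', and for the remaining characters it is 'present'.
I: derived state 'present' in M and N only — synapomorphy for {M, N}.
II: derived state 'present' in M only — an autapomorphy, so it tells us nothing about relationships among taxa.
All ingroup taxa share the derived state 'absent' for III; it defines the ingroup but does not resolve relationships within it.
Most parsimonious ingroup topology: ((M,N),C).
N and M form a cherry on this tree, so they are sister taxa.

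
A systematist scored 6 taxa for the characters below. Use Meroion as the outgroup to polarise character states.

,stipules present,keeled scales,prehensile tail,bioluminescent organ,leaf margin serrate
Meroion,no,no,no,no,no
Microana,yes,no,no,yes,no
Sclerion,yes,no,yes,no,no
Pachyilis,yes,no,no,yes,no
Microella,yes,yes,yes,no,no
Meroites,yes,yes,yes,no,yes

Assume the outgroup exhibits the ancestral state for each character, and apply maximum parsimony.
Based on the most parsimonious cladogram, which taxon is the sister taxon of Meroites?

Microella

The outgroup has state 'no' for every character, so 'yes' is the derived state throughout.
stipules present (derived state 'yes') is shared by all ingroup taxa — unites the whole ingroup.
keeled scales (derived state 'yes') is shared by Meroites and Microella — a synapomorphy uniting that clade.
Only Meroites, Microella, and Sclerion show the derived state 'yes' for prehensile tail, supporting them as a clade.
Only Microana and Pachyilis show the derived state 'yes' for bioluminescent organ, supporting them as a clade.
leaf margin serrate: derived state 'yes' in Meroites only — an autapomorphy, so it tells us nothing about relationships among taxa.
Most parsimonious ingroup topology: (((Meroites,Microella),Sclerion),(Pachyilis,Microana)).
Meroites and Microella form a cherry on this tree, so they are sister taxa.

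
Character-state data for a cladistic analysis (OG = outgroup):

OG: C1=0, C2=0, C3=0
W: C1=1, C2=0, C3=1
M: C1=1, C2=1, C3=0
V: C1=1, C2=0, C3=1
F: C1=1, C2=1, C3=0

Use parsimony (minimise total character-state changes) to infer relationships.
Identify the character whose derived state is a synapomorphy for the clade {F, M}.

The outgroup has state '0' for every character, so '1' is the derived state throughout.
C1 (derived state '1') is shared by all ingroup taxa — unites the whole ingroup.
Only F and M show the derived state '1' for C2, supporting them as a clade.
Only V and W show the derived state '1' for C3, supporting them as a clade.
Most parsimonious ingroup topology: ((W,V),(M,F)).
The clade {F, M} is supported by C2: its derived state '1' occurs in exactly those taxa and in no other taxon (including the outgroup).

C2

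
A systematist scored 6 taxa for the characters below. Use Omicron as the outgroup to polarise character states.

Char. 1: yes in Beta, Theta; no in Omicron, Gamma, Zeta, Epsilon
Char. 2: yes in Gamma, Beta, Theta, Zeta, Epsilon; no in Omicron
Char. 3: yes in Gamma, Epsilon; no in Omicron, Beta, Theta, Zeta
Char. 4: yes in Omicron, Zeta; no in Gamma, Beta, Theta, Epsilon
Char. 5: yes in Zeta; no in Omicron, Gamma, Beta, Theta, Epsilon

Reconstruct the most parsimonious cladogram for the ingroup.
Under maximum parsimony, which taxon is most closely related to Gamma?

Epsilon

Character polarity is set by the outgroup: the derived state is whichever differs from the outgroup's state, so for Char. 4 the derived state is 'no', and for the remaining characters it is 'yes'.
Only Beta and Theta show the derived state 'yes' for Char. 1, supporting them as a clade.
Char. 2 (derived state 'yes') is shared by all ingroup taxa — unites the whole ingroup.
Only Epsilon and Gamma show the derived state 'yes' for Char. 3, supporting them as a clade.
Only Beta, Epsilon, Gamma, and Theta show the derived state 'no' for Char. 4, supporting them as a clade.
Char. 5: derived state 'yes' in Zeta only — an autapomorphy, so it tells us nothing about relationships among taxa.
Most parsimonious ingroup topology: (((Gamma,Epsilon),(Beta,Theta)),Zeta).
Gamma and Epsilon form a cherry on this tree, so they are sister taxa.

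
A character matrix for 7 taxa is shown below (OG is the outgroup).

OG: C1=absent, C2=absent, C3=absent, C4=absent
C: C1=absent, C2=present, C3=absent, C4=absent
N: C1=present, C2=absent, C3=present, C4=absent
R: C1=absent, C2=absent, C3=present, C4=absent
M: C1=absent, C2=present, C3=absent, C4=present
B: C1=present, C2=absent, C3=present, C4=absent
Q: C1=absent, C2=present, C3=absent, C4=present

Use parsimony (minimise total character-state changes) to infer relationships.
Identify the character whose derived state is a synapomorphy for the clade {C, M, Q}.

C2

The outgroup has state 'absent' for every character, so 'present' is the derived state throughout.
C1: derived state 'present' in B and N only — synapomorphy for {B, N}.
Only C, M, and Q show the derived state 'present' for C2, supporting them as a clade.
C3: derived state 'present' in B, N, and R only — synapomorphy for {B, N, R}.
Only M and Q show the derived state 'present' for C4, supporting them as a clade.
Most parsimonious ingroup topology: ((C,(M,Q)),((N,B),R)).
The clade {C, M, Q} is supported by C2: its derived state 'present' occurs in exactly those taxa and in no other taxon (including the outgroup).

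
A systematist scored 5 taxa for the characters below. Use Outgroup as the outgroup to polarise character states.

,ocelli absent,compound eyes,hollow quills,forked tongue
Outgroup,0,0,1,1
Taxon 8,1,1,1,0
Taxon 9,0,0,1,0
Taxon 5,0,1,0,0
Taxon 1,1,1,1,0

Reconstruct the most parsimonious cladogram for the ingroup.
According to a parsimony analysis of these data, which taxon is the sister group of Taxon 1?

Character polarity is set by the outgroup: the derived state is whichever differs from the outgroup's state, so for hollow quills, forked tongue the derived state is '0', and for the remaining characters it is '1'.
ocelli absent (derived state '1') is shared by Taxon 1 and Taxon 8 — a synapomorphy uniting that clade.
Only Taxon 1, Taxon 5, and Taxon 8 show the derived state '1' for compound eyes, supporting them as a clade.
hollow quills (derived state '0') is unique to Taxon 5 (autapomorphy; uninformative for grouping).
forked tongue (derived state '0') is shared by all ingroup taxa — unites the whole ingroup.
Most parsimonious ingroup topology: (((Taxon 8,Taxon 1),Taxon 5),Taxon 9).
Taxon 1 and Taxon 8 form a cherry on this tree, so they are sister taxa.

Taxon 8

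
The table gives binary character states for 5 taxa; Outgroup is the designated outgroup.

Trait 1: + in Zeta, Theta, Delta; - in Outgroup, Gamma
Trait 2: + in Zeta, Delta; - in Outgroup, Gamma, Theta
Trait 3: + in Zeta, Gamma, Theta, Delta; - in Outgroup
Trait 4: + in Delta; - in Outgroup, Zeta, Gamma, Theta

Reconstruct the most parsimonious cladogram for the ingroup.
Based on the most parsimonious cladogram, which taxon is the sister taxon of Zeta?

The outgroup has state '-' for every character, so '+' is the derived state throughout.
Only Delta, Theta, and Zeta show the derived state '+' for Trait 1, supporting them as a clade.
Only Delta and Zeta show the derived state '+' for Trait 2, supporting them as a clade.
All ingroup taxa share the derived state '+' for Trait 3; it defines the ingroup but does not resolve relationships within it.
Trait 4: derived state '+' in Delta only — an autapomorphy, so it tells us nothing about relationships among taxa.
Most parsimonious ingroup topology: (((Zeta,Delta),Theta),Gamma).
Zeta and Delta form a cherry on this tree, so they are sister taxa.

Delta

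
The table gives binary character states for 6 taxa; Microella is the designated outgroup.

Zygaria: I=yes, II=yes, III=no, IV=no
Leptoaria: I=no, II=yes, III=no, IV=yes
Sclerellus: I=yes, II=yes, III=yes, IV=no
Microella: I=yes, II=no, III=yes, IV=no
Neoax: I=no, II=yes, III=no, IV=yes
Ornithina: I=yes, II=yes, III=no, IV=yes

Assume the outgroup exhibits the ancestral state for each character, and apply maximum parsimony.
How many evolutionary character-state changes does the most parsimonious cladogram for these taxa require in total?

4

Character polarity is set by the outgroup: the derived state is whichever differs from the outgroup's state, so for I, III the derived state is 'no', and for the remaining characters it is 'yes'.
Only Leptoaria and Neoax show the derived state 'no' for I, supporting them as a clade.
All ingroup taxa share the derived state 'yes' for II; it defines the ingroup but does not resolve relationships within it.
III: derived state 'no' in Leptoaria, Neoax, Ornithina, and Zygaria only — synapomorphy for {Leptoaria, Neoax, Ornithina, Zygaria}.
IV (derived state 'yes') is shared by Leptoaria, Neoax, and Ornithina — a synapomorphy uniting that clade.
Most parsimonious ingroup topology: ((Zygaria,((Leptoaria,Neoax),Ornithina)),Sclerellus).
Changes per character on this tree: I: 1; II: 1; III: 1; IV: 1.
Total = 4.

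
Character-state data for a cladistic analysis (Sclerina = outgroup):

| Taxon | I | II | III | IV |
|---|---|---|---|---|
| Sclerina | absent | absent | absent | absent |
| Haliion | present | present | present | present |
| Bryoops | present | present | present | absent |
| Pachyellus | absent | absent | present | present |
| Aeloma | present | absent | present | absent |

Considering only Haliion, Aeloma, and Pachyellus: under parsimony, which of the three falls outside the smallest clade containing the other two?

Pachyellus

The outgroup has state 'absent' for every character, so 'present' is the derived state throughout.
I (derived state 'present') is shared by Aeloma, Bryoops, and Haliion — a synapomorphy uniting that clade.
Only Bryoops and Haliion show the derived state 'present' for II, supporting them as a clade.
III (derived state 'present') is shared by all ingroup taxa — unites the whole ingroup.
IV groups Haliion and Pachyellus, which is incompatible with the clades supported by the remaining characters; treating it as convergent (homoplasy) costs fewer steps than any alternative tree.
Most parsimonious ingroup topology: (((Haliion,Bryoops),Aeloma),Pachyellus).
Aeloma and Haliion share a more recent common ancestor with each other than either does with Pachyellus, so Pachyellus is the least closely related of the three.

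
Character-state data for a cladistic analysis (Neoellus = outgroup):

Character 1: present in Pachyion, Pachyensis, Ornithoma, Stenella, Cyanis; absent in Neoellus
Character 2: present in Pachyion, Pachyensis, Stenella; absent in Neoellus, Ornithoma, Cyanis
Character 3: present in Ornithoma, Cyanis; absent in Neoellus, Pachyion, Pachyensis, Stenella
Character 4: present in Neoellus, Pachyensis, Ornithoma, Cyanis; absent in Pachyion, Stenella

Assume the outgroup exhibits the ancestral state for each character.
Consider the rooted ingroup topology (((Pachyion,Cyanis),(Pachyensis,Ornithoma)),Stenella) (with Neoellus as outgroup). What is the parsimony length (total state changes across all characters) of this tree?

8

Map each character onto (((Pachyion,Cyanis),(Pachyensis,Ornithoma)),Stenella) (rooted by Neoellus) and count the minimum state changes it requires (Fitch parsimony):
Character 1: 1; Character 2: 3; Character 3: 2; Character 4: 2.
Total tree length = 8.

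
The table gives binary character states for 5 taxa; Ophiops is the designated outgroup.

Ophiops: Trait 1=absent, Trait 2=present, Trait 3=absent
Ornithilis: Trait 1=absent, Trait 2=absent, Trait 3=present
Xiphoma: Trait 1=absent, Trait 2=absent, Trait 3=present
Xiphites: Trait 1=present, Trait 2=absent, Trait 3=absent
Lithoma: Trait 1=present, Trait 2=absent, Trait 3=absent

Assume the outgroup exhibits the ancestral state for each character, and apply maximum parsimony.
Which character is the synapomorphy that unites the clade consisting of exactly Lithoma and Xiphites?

Character polarity is set by the outgroup: the derived state is whichever differs from the outgroup's state, so for Trait 2 the derived state is 'absent', and for the remaining characters it is 'present'.
Trait 1: derived state 'present' in Lithoma and Xiphites only — synapomorphy for {Lithoma, Xiphites}.
All ingroup taxa share the derived state 'absent' for Trait 2; it defines the ingroup but does not resolve relationships within it.
Trait 3: derived state 'present' in Ornithilis and Xiphoma only — synapomorphy for {Ornithilis, Xiphoma}.
Most parsimonious ingroup topology: ((Ornithilis,Xiphoma),(Xiphites,Lithoma)).
The clade {Lithoma, Xiphites} is supported by Trait 1: its derived state 'present' occurs in exactly those taxa and in no other taxon (including the outgroup).

Trait 1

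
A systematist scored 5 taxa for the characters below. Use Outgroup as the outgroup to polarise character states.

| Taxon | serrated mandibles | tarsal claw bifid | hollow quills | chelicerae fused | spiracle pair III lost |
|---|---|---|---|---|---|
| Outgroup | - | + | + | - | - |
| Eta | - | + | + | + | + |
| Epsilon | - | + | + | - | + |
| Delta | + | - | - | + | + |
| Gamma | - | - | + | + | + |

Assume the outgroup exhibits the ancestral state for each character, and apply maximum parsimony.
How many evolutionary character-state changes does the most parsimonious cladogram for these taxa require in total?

5

Character polarity is set by the outgroup: the derived state is whichever differs from the outgroup's state, so for tarsal claw bifid, hollow quills the derived state is '-', and for the remaining characters it is '+'.
serrated mandibles: derived state '+' in Delta only — an autapomorphy, so it tells us nothing about relationships among taxa.
tarsal claw bifid (derived state '-') is shared by Delta and Gamma — a synapomorphy uniting that clade.
hollow quills: derived state '-' in Delta only — an autapomorphy, so it tells us nothing about relationships among taxa.
chelicerae fused (derived state '+') is shared by Delta, Eta, and Gamma — a synapomorphy uniting that clade.
All ingroup taxa share the derived state '+' for spiracle pair III lost; it defines the ingroup but does not resolve relationships within it.
Most parsimonious ingroup topology: ((Eta,(Delta,Gamma)),Epsilon).
Changes per character on this tree: serrated mandibles: 1; tarsal claw bifid: 1; hollow quills: 1; chelicerae fused: 1; spiracle pair III lost: 1.
Total = 5.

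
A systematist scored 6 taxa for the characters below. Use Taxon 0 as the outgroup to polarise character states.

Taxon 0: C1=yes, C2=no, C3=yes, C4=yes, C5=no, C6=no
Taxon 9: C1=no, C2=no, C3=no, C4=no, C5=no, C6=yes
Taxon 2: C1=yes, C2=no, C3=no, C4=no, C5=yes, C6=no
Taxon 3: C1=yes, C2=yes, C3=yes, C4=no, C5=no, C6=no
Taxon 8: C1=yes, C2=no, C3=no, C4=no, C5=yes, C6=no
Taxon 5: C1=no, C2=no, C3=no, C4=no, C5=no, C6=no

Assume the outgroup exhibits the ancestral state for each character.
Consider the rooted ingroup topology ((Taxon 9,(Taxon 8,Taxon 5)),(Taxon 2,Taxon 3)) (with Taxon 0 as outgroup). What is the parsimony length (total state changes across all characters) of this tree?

Map each character onto ((Taxon 9,(Taxon 8,Taxon 5)),(Taxon 2,Taxon 3)) (rooted by Taxon 0) and count the minimum state changes it requires (Fitch parsimony):
C1: 2; C2: 1; C3: 2; C4: 1; C5: 2; C6: 1.
Total tree length = 9.

9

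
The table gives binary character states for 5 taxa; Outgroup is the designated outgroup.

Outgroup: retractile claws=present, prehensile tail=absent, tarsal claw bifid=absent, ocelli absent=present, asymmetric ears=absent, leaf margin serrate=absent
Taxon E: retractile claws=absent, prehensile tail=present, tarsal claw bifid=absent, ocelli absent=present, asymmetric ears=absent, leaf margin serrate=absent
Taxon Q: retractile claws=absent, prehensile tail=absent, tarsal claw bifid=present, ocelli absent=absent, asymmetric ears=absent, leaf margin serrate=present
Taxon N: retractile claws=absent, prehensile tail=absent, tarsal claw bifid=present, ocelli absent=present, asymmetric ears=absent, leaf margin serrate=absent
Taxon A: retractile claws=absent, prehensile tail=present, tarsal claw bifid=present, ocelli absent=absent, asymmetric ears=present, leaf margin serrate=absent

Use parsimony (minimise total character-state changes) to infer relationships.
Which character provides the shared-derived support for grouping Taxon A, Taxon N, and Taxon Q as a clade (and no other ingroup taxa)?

Character polarity is set by the outgroup: the derived state is whichever differs from the outgroup's state, so for retractile claws, ocelli absent the derived state is 'absent', and for the remaining characters it is 'present'.
retractile claws (derived state 'absent') is shared by all ingroup taxa — unites the whole ingroup.
prehensile tail (state 'present') occurs in Taxon A and Taxon E but conflicts with the nesting implied by the other characters — most parsimoniously interpreted as homoplasy.
Only Taxon A, Taxon N, and Taxon Q show the derived state 'present' for tarsal claw bifid, supporting them as a clade.
Only Taxon A and Taxon Q show the derived state 'absent' for ocelli absent, supporting them as a clade.
asymmetric ears: derived state 'present' in Taxon A only — an autapomorphy, so it tells us nothing about relationships among taxa.
leaf margin serrate: derived state 'present' in Taxon Q only — an autapomorphy, so it tells us nothing about relationships among taxa.
Most parsimonious ingroup topology: (Taxon E,((Taxon Q,Taxon A),Taxon N)).
The clade {Taxon A, Taxon N, Taxon Q} is supported by tarsal claw bifid: its derived state 'present' occurs in exactly those taxa and in no other taxon (including the outgroup).

tarsal claw bifid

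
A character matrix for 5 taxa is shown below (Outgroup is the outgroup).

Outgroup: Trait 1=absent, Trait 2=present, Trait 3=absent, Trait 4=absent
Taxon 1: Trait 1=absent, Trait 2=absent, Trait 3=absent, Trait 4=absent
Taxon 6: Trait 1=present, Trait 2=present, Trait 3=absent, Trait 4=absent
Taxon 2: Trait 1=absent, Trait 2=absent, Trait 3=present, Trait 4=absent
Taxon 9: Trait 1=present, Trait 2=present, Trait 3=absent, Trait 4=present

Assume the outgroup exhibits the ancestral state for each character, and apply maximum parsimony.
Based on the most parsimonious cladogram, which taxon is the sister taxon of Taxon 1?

Character polarity is set by the outgroup: the derived state is whichever differs from the outgroup's state, so for Trait 2 the derived state is 'absent', and for the remaining characters it is 'present'.
Only Taxon 6 and Taxon 9 show the derived state 'present' for Trait 1, supporting them as a clade.
Trait 2: derived state 'absent' in Taxon 1 and Taxon 2 only — synapomorphy for {Taxon 1, Taxon 2}.
Trait 3: derived state 'present' in Taxon 2 only — an autapomorphy, so it tells us nothing about relationships among taxa.
Trait 4: derived state 'present' in Taxon 9 only — an autapomorphy, so it tells us nothing about relationships among taxa.
Most parsimonious ingroup topology: ((Taxon 1,Taxon 2),(Taxon 6,Taxon 9)).
Taxon 1 and Taxon 2 form a cherry on this tree, so they are sister taxa.

Taxon 2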